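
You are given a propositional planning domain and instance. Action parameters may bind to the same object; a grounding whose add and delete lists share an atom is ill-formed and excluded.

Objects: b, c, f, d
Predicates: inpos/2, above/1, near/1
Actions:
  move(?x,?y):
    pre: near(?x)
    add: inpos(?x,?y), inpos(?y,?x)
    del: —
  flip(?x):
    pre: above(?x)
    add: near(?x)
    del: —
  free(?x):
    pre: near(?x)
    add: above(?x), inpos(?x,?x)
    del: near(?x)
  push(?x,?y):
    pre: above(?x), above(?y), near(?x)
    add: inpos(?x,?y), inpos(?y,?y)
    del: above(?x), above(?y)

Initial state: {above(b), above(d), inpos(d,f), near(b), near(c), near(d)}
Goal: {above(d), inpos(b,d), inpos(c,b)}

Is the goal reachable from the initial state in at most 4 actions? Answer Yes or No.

1. move(b,c)  →  {above(b), above(d), inpos(b,c), inpos(c,b), inpos(d,f), near(b), near(c), near(d)}
2. move(b,d)  →  {above(b), above(d), inpos(b,c), inpos(b,d), inpos(c,b), inpos(d,b), inpos(d,f), near(b), near(c), near(d)}
optimal plan length = 2; 2 ≤ 4

Yes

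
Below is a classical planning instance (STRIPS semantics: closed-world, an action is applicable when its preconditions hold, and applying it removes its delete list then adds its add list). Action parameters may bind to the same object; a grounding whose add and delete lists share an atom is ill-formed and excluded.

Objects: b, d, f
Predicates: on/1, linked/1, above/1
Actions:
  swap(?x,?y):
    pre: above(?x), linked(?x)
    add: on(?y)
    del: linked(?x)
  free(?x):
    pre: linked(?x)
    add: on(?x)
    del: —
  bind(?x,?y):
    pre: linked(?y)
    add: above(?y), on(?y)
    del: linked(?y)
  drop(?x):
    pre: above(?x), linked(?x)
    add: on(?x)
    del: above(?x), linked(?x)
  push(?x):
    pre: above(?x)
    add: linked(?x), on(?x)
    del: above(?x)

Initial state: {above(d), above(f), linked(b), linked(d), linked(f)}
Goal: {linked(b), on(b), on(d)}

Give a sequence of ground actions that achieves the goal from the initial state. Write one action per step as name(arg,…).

1. swap(d,b)  →  {above(d), above(f), linked(b), linked(f), on(b)}
2. swap(f,d)  →  {above(d), above(f), linked(b), on(b), on(d)}

swap(d,b); swap(f,d)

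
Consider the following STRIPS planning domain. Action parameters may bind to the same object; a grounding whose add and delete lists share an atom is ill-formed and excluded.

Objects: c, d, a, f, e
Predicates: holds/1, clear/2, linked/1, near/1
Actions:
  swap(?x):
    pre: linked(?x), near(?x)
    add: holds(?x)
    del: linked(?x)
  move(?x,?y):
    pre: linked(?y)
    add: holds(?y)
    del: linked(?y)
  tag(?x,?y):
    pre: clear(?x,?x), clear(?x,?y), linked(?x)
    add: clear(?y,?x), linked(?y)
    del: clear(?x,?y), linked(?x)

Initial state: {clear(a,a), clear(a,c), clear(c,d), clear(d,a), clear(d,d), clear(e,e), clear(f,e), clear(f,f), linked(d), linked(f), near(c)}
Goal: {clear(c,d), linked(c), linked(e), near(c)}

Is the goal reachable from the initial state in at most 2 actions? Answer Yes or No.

No

1. tag(d,a)  →  {clear(a,a), clear(a,c), clear(a,d), clear(c,d), clear(d,d), clear(e,e), clear(f,e), clear(f,f), linked(a), linked(f), near(c)}
2. tag(a,c)  →  {clear(a,a), clear(a,d), clear(c,a), clear(c,d), clear(d,d), clear(e,e), clear(f,e), clear(f,f), linked(c), linked(f), near(c)}
3. tag(f,e)  →  {clear(a,a), clear(a,d), clear(c,a), clear(c,d), clear(d,d), clear(e,e), clear(e,f), clear(f,f), linked(c), linked(e), near(c)}
optimal plan length = 3; 3 > 2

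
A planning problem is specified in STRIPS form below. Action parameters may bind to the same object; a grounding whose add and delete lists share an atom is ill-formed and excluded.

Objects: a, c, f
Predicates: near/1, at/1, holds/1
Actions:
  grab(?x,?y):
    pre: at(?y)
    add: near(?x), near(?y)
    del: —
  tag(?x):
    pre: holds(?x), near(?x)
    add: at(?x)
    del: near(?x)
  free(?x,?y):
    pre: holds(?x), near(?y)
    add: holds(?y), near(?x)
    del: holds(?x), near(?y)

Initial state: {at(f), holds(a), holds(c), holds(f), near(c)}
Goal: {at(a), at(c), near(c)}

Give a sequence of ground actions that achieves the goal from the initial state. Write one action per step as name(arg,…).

1. tag(c)  →  {at(c), at(f), holds(a), holds(c), holds(f)}
2. grab(a,c)  →  {at(c), at(f), holds(a), holds(c), holds(f), near(a), near(c)}
3. tag(a)  →  {at(a), at(c), at(f), holds(a), holds(c), holds(f), near(c)}

tag(c); grab(a,c); tag(a)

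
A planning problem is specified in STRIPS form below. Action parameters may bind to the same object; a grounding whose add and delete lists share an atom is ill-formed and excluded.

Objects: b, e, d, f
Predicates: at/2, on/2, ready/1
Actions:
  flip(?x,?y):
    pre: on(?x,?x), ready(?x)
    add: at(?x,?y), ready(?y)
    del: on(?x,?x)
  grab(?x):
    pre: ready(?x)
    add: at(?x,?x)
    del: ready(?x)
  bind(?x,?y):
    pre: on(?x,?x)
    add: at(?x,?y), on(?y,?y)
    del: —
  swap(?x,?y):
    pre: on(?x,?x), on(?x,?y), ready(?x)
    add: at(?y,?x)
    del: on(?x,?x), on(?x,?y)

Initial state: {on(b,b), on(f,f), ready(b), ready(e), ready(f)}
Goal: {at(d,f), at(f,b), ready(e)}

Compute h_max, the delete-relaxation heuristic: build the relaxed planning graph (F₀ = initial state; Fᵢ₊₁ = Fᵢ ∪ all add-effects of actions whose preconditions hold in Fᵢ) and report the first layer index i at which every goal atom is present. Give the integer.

F0 = init (5 atoms)
F1 = F0 ∪ {at(b,b), at(b,d), at(b,e), at(b,f), at(e,e), at(f,b), at(f,d), at(f,e), at(f,f), on(d,d), on(e,e), ready(d)}  (17 atoms)
F2 = F1 ∪ {at(d,b), at(d,d), at(d,e), at(d,f), at(e,b), at(e,d), at(e,f)}  (24 atoms)
goal ⊆ F2  ⇒  h_max = 2

2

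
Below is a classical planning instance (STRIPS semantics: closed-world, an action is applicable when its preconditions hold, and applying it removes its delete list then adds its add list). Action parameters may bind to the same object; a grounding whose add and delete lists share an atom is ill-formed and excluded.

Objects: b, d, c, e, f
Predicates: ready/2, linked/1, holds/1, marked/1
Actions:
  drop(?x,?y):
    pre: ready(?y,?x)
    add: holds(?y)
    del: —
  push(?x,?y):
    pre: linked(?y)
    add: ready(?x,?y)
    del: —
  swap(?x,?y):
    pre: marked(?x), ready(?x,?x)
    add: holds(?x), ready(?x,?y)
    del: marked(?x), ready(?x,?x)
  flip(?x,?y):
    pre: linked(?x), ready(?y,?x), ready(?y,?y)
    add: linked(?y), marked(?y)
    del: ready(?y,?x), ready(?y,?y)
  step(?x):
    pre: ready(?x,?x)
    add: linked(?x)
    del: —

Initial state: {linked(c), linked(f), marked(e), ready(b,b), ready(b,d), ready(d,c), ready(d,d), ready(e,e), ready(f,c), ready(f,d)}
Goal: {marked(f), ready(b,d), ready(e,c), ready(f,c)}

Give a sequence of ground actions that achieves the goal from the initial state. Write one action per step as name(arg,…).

push(e,c); push(f,f); flip(f,f)

1. push(e,c)  →  {linked(c), linked(f), marked(e), ready(b,b), ready(b,d), ready(d,c), ready(d,d), ready(e,c), ready(e,e), ready(f,c), ready(f,d)}
2. push(f,f)  →  {linked(c), linked(f), marked(e), ready(b,b), ready(b,d), ready(d,c), ready(d,d), ready(e,c), ready(e,e), ready(f,c), ready(f,d), ready(f,f)}
3. flip(f,f)  →  {linked(c), linked(f), marked(e), marked(f), ready(b,b), ready(b,d), ready(d,c), ready(d,d), ready(e,c), ready(e,e), ready(f,c), ready(f,d)}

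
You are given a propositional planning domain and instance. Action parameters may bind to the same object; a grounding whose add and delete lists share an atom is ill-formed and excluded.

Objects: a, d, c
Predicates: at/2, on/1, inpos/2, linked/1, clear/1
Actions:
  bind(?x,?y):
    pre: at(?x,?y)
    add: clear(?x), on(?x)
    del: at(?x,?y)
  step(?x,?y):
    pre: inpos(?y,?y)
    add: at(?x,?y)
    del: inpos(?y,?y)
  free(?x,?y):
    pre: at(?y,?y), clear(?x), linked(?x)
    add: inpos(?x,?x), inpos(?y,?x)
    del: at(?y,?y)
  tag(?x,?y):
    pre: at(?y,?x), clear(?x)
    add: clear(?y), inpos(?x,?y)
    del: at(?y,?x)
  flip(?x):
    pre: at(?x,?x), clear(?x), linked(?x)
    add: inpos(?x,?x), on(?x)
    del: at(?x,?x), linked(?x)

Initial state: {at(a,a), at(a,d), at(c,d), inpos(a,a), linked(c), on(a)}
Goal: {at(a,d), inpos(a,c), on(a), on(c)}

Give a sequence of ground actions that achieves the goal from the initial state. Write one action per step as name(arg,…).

bind(c,d); free(c,a)

1. bind(c,d)  →  {at(a,a), at(a,d), clear(c), inpos(a,a), linked(c), on(a), on(c)}
2. free(c,a)  →  {at(a,d), clear(c), inpos(a,a), inpos(a,c), inpos(c,c), linked(c), on(a), on(c)}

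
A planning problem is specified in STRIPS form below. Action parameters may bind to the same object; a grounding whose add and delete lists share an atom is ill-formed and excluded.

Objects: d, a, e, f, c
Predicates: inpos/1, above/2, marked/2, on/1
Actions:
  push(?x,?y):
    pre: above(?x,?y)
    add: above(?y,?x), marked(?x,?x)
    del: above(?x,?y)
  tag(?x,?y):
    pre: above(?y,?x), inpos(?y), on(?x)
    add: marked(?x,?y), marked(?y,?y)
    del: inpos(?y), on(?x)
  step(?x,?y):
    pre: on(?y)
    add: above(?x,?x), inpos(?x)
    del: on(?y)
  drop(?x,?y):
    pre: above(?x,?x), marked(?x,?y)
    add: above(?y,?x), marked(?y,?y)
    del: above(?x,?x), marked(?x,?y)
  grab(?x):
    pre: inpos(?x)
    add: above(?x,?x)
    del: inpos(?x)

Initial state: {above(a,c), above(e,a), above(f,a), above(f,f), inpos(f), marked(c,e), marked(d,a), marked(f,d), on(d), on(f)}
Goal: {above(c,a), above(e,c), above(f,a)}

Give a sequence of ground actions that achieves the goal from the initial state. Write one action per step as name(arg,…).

push(a,c); step(c,d); drop(c,e)

1. push(a,c)  →  {above(c,a), above(e,a), above(f,a), above(f,f), inpos(f), marked(a,a), marked(c,e), marked(d,a), marked(f,d), on(d), on(f)}
2. step(c,d)  →  {above(c,a), above(c,c), above(e,a), above(f,a), above(f,f), inpos(c), inpos(f), marked(a,a), marked(c,e), marked(d,a), marked(f,d), on(f)}
3. drop(c,e)  →  {above(c,a), above(e,a), above(e,c), above(f,a), above(f,f), inpos(c), inpos(f), marked(a,a), marked(d,a), marked(e,e), marked(f,d), on(f)}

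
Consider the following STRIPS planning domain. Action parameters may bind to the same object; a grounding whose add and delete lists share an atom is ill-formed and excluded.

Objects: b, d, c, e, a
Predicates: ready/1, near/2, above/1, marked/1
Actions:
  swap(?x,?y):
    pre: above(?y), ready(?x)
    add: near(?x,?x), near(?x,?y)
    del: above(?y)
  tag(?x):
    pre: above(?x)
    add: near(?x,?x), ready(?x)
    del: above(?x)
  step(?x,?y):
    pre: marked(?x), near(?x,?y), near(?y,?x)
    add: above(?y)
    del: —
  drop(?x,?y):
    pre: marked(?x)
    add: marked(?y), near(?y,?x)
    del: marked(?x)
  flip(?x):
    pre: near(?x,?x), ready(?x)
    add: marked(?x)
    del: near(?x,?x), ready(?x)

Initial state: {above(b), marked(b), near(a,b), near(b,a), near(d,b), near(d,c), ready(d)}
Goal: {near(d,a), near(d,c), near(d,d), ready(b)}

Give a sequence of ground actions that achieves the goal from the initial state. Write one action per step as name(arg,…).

1. tag(b)  →  {marked(b), near(a,b), near(b,a), near(b,b), near(d,b), near(d,c), ready(b), ready(d)}
2. step(b,a)  →  {above(a), marked(b), near(a,b), near(b,a), near(b,b), near(d,b), near(d,c), ready(b), ready(d)}
3. swap(d,a)  →  {marked(b), near(a,b), near(b,a), near(b,b), near(d,a), near(d,b), near(d,c), near(d,d), ready(b), ready(d)}

tag(b); step(b,a); swap(d,a)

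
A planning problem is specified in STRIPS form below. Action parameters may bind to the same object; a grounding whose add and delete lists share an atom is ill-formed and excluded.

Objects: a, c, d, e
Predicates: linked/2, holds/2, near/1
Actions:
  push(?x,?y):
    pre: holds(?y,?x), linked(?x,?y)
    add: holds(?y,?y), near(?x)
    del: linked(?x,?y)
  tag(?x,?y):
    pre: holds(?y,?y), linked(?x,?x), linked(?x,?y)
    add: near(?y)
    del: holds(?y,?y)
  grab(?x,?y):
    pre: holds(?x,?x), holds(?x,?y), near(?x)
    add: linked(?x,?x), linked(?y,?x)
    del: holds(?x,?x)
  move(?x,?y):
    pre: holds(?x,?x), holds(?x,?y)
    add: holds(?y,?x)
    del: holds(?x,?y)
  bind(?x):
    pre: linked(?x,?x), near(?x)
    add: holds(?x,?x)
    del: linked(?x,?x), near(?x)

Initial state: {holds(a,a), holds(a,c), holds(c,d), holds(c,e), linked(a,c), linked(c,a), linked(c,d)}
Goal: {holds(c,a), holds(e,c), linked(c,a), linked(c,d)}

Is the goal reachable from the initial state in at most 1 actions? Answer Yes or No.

1. move(a,c)  →  {holds(a,a), holds(c,a), holds(c,d), holds(c,e), linked(a,c), linked(c,a), linked(c,d)}
2. push(a,c)  →  {holds(a,a), holds(c,a), holds(c,c), holds(c,d), holds(c,e), linked(c,a), linked(c,d), near(a)}
3. move(c,e)  →  {holds(a,a), holds(c,a), holds(c,c), holds(c,d), holds(e,c), linked(c,a), linked(c,d), near(a)}
optimal plan length = 3; 3 > 1

No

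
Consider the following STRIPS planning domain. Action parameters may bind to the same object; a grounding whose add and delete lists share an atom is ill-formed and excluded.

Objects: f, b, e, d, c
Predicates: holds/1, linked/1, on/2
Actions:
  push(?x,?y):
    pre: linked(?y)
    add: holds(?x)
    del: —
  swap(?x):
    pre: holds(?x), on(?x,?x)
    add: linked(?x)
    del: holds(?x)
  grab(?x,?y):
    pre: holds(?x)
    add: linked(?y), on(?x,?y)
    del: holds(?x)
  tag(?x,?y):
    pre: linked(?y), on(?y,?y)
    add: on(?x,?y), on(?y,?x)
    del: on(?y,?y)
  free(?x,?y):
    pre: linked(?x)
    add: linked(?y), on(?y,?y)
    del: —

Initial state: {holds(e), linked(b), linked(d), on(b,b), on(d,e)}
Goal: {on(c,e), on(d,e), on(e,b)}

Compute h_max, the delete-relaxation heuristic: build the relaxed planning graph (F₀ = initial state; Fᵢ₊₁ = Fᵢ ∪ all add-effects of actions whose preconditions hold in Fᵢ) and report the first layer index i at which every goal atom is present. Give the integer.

2

F0 = init (5 atoms)
F1 = F0 ∪ {holds(b), holds(c), holds(d), holds(f), linked(c), linked(e), linked(f), on(b,c), on(b,d), on(b,e), on(b,f), on(c,b), on(c,c), on(d,b), on(d,d), on(e,b), on(e,c), on(e,d), on(e,e), on(e,f), on(f,b), on(f,f)}  (27 atoms)
F2 = F1 ∪ {on(c,d), on(c,e), on(c,f), on(d,c), on(d,f), on(f,c), on(f,d), on(f,e)}  (35 atoms)
goal ⊆ F2  ⇒  h_max = 2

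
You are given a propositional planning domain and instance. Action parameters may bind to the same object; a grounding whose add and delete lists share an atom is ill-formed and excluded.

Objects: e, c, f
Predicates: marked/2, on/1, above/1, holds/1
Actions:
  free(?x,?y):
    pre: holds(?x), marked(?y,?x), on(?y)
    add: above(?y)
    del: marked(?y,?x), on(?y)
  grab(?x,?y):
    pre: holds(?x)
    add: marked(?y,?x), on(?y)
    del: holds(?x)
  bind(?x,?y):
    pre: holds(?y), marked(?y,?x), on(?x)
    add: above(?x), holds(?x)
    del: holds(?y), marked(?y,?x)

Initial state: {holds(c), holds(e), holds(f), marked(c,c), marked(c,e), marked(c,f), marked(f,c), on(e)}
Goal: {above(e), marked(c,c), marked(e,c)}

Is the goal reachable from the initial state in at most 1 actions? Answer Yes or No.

1. grab(e,f)  →  {holds(c), holds(f), marked(c,c), marked(c,e), marked(c,f), marked(f,c), marked(f,e), on(e), on(f)}
2. grab(c,e)  →  {holds(f), marked(c,c), marked(c,e), marked(c,f), marked(e,c), marked(f,c), marked(f,e), on(e), on(f)}
3. bind(e,f)  →  {above(e), holds(e), marked(c,c), marked(c,e), marked(c,f), marked(e,c), marked(f,c), on(e), on(f)}
optimal plan length = 3; 3 > 1

No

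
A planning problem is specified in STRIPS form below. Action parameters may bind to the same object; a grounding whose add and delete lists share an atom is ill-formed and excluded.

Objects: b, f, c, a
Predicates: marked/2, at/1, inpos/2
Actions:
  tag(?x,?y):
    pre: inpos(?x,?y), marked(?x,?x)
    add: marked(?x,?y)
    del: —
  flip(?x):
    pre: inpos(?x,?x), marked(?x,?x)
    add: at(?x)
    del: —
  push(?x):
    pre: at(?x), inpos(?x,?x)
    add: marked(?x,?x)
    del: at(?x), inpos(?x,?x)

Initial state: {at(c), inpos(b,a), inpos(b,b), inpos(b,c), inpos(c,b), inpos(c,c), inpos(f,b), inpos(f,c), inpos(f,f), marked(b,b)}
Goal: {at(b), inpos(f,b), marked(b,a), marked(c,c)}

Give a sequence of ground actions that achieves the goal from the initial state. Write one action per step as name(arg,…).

1. tag(b,a)  →  {at(c), inpos(b,a), inpos(b,b), inpos(b,c), inpos(c,b), inpos(c,c), inpos(f,b), inpos(f,c), inpos(f,f), marked(b,a), marked(b,b)}
2. flip(b)  →  {at(b), at(c), inpos(b,a), inpos(b,b), inpos(b,c), inpos(c,b), inpos(c,c), inpos(f,b), inpos(f,c), inpos(f,f), marked(b,a), marked(b,b)}
3. push(c)  →  {at(b), inpos(b,a), inpos(b,b), inpos(b,c), inpos(c,b), inpos(f,b), inpos(f,c), inpos(f,f), marked(b,a), marked(b,b), marked(c,c)}

tag(b,a); flip(b); push(c)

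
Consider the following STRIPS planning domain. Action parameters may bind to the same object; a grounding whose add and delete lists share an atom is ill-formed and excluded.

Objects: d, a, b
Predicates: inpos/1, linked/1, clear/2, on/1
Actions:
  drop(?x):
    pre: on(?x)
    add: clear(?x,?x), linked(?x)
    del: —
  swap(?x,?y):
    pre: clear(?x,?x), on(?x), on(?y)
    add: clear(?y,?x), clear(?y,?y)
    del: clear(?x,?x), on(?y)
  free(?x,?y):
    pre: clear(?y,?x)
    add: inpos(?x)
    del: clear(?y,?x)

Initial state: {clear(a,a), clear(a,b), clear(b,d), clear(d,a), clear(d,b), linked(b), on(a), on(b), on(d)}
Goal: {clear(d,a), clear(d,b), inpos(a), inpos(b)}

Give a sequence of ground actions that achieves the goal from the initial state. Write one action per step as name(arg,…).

1. free(a,a)  →  {clear(a,b), clear(b,d), clear(d,a), clear(d,b), inpos(a), linked(b), on(a), on(b), on(d)}
2. free(b,a)  →  {clear(b,d), clear(d,a), clear(d,b), inpos(a), inpos(b), linked(b), on(a), on(b), on(d)}

free(a,a); free(b,a)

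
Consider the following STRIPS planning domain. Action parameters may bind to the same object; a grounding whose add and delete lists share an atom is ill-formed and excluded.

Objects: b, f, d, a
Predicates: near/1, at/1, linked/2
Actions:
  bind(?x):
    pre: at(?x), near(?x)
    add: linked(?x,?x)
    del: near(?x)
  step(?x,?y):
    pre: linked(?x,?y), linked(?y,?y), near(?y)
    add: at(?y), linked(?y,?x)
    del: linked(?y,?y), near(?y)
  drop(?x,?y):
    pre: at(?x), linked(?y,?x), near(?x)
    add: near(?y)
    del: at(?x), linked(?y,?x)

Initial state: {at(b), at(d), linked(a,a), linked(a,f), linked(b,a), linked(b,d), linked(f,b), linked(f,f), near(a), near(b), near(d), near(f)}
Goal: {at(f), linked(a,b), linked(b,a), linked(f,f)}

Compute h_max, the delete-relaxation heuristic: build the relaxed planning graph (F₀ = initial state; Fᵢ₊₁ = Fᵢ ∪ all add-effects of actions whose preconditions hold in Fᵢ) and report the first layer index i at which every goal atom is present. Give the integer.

F0 = init (12 atoms)
F1 = F0 ∪ {at(a), at(f), linked(a,b), linked(b,b), linked(d,d), linked(f,a)}  (18 atoms)
goal ⊆ F1  ⇒  h_max = 1

1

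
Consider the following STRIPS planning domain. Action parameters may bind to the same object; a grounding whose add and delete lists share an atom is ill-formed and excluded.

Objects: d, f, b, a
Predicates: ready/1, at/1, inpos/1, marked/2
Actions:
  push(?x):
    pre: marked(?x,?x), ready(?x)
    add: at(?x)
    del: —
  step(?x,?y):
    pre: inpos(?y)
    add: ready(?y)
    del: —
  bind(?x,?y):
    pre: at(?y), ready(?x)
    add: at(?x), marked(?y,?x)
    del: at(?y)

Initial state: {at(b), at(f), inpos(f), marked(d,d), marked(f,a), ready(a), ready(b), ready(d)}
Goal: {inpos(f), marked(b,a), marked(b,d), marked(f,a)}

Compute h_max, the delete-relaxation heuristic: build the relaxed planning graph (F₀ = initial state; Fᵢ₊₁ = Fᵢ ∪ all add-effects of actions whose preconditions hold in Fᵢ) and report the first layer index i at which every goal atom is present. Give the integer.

F0 = init (8 atoms)
F1 = F0 ∪ {at(a), at(d), marked(b,a), marked(b,d), marked(f,b), marked(f,d), ready(f)}  (15 atoms)
goal ⊆ F1  ⇒  h_max = 1

1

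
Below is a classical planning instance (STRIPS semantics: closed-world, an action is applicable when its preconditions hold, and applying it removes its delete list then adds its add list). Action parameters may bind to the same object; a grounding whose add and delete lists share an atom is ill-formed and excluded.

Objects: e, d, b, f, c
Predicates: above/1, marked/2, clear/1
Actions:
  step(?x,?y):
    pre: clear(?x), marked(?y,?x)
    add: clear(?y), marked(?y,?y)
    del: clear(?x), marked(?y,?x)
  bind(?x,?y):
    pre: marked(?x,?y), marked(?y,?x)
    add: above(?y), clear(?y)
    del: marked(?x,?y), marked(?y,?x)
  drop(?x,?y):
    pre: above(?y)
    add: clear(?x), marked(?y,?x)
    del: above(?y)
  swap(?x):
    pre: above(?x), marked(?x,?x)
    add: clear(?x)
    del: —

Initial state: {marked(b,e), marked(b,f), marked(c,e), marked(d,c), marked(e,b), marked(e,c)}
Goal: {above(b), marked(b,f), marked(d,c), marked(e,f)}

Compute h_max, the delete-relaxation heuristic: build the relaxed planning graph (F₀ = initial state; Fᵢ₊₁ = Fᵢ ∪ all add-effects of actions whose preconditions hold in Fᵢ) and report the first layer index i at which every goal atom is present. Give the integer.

F0 = init (6 atoms)
F1 = F0 ∪ {above(b), above(c), above(e), clear(b), clear(c), clear(e)}  (12 atoms)
F2 = F1 ∪ {clear(d), clear(f), marked(b,b), marked(b,c), marked(b,d), marked(c,b), marked(c,c), marked(c,d), marked(c,f), marked(d,d), marked(e,d), marked(e,e), marked(e,f)}  (25 atoms)
goal ⊆ F2  ⇒  h_max = 2

2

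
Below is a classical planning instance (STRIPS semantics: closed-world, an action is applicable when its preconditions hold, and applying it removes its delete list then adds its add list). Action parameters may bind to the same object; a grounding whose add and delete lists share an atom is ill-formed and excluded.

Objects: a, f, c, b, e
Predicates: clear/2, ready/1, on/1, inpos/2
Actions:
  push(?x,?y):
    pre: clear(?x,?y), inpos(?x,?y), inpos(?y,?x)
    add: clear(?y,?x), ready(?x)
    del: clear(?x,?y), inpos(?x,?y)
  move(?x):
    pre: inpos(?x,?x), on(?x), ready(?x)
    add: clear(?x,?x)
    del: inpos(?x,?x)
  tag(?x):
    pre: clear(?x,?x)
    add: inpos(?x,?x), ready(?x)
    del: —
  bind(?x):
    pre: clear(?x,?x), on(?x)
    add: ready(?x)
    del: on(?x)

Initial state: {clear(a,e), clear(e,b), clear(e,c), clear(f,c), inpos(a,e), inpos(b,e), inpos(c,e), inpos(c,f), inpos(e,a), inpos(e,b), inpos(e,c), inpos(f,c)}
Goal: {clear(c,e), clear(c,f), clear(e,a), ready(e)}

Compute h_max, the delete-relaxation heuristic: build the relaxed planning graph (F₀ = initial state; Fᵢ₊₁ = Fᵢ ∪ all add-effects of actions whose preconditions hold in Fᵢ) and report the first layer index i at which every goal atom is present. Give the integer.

F0 = init (12 atoms)
F1 = F0 ∪ {clear(b,e), clear(c,e), clear(c,f), clear(e,a), ready(a), ready(e), ready(f)}  (19 atoms)
goal ⊆ F1  ⇒  h_max = 1

1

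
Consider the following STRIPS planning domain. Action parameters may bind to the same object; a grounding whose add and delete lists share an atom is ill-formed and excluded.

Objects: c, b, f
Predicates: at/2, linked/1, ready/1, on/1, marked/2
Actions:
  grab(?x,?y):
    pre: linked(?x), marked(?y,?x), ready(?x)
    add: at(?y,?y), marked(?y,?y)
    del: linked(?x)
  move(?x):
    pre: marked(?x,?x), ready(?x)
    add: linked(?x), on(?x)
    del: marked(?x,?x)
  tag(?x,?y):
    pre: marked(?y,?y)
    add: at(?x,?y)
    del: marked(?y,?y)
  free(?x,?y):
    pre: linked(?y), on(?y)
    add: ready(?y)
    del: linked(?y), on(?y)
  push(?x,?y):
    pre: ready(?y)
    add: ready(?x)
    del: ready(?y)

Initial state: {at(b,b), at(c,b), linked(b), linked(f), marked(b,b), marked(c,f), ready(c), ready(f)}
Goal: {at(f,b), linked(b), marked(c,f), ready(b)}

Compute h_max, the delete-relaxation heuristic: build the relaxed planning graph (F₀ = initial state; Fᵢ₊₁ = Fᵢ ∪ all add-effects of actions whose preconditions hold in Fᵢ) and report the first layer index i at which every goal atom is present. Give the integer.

F0 = init (8 atoms)
F1 = F0 ∪ {at(c,c), at(f,b), marked(c,c), ready(b)}  (12 atoms)
goal ⊆ F1  ⇒  h_max = 1

1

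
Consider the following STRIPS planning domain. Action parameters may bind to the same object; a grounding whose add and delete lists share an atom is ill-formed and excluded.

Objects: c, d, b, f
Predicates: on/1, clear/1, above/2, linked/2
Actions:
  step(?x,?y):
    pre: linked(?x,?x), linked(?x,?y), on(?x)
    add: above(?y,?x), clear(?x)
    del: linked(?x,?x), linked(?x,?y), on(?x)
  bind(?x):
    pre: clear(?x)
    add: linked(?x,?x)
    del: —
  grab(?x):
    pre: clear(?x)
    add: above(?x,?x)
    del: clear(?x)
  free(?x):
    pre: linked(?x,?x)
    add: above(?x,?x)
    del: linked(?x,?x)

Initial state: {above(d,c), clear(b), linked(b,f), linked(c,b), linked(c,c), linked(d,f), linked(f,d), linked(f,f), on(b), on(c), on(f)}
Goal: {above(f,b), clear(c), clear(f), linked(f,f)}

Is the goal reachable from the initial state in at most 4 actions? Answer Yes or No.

No

1. step(c,c)  →  {above(c,c), above(d,c), clear(b), clear(c), linked(b,f), linked(c,b), linked(d,f), linked(f,d), linked(f,f), on(b), on(f)}
2. step(f,d)  →  {above(c,c), above(d,c), above(d,f), clear(b), clear(c), clear(f), linked(b,f), linked(c,b), linked(d,f), on(b)}
3. bind(b)  →  {above(c,c), above(d,c), above(d,f), clear(b), clear(c), clear(f), linked(b,b), linked(b,f), linked(c,b), linked(d,f), on(b)}
4. step(b,f)  →  {above(c,c), above(d,c), above(d,f), above(f,b), clear(b), clear(c), clear(f), linked(c,b), linked(d,f)}
5. bind(f)  →  {above(c,c), above(d,c), above(d,f), above(f,b), clear(b), clear(c), clear(f), linked(c,b), linked(d,f), linked(f,f)}
optimal plan length = 5; 5 > 4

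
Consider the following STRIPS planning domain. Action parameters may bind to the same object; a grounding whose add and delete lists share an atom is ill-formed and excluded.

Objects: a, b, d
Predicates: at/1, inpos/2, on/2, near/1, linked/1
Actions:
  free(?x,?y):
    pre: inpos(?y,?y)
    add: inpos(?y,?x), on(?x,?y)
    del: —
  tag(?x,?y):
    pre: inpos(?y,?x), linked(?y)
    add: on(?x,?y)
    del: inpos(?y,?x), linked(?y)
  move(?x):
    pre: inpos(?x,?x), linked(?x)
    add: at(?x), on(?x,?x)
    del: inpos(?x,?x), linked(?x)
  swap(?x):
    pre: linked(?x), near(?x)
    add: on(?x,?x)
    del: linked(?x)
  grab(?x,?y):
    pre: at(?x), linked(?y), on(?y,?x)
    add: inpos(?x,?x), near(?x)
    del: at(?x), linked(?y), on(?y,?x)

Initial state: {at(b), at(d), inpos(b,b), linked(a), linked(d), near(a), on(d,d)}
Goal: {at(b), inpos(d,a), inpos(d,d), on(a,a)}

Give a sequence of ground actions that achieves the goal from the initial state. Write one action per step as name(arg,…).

swap(a); grab(d,d); free(a,d)

1. swap(a)  →  {at(b), at(d), inpos(b,b), linked(d), near(a), on(a,a), on(d,d)}
2. grab(d,d)  →  {at(b), inpos(b,b), inpos(d,d), near(a), near(d), on(a,a)}
3. free(a,d)  →  {at(b), inpos(b,b), inpos(d,a), inpos(d,d), near(a), near(d), on(a,a), on(a,d)}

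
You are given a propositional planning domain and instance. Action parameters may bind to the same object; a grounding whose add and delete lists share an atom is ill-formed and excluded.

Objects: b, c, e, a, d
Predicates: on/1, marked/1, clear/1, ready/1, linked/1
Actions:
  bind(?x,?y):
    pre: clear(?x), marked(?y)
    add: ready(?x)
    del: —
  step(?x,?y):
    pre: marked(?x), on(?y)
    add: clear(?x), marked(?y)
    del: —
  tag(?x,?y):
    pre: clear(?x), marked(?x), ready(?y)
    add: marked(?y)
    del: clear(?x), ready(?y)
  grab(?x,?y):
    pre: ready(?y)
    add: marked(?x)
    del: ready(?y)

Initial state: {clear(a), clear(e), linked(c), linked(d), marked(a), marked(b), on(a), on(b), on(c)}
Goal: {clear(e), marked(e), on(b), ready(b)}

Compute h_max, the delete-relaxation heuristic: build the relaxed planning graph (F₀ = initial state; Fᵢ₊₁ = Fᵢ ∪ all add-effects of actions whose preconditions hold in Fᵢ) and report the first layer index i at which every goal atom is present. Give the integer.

2

F0 = init (9 atoms)
F1 = F0 ∪ {clear(b), marked(c), ready(a), ready(e)}  (13 atoms)
F2 = F1 ∪ {clear(c), marked(d), marked(e), ready(b)}  (17 atoms)
goal ⊆ F2  ⇒  h_max = 2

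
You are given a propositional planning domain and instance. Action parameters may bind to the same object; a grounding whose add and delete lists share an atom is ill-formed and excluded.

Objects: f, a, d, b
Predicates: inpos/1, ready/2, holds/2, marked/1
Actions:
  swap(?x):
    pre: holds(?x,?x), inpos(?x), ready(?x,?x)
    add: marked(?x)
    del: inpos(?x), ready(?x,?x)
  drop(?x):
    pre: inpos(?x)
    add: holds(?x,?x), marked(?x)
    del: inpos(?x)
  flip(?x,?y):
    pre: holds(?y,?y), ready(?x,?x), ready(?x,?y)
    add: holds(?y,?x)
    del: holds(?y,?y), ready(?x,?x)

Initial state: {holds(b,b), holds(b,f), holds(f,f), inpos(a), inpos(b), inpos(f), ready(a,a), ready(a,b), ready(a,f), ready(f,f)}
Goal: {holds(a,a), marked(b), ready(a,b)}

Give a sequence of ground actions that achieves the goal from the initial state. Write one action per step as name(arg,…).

1. drop(a)  →  {holds(a,a), holds(b,b), holds(b,f), holds(f,f), inpos(b), inpos(f), marked(a), ready(a,a), ready(a,b), ready(a,f), ready(f,f)}
2. drop(b)  →  {holds(a,a), holds(b,b), holds(b,f), holds(f,f), inpos(f), marked(a), marked(b), ready(a,a), ready(a,b), ready(a,f), ready(f,f)}

drop(a); drop(b)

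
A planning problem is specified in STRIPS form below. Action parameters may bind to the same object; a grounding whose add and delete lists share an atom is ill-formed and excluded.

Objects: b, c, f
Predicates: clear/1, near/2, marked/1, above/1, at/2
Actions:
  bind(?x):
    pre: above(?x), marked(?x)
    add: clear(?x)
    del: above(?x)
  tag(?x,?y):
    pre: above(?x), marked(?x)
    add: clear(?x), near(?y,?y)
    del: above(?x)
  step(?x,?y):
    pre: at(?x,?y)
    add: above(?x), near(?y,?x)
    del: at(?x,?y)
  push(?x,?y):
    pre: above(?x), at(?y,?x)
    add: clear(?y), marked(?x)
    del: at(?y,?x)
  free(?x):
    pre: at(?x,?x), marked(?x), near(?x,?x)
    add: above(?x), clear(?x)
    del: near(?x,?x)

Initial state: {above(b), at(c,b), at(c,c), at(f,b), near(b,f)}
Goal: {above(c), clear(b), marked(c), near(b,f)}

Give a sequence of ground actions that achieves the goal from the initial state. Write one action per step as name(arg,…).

step(c,b); push(b,f); bind(b); push(c,c)

1. step(c,b)  →  {above(b), above(c), at(c,c), at(f,b), near(b,c), near(b,f)}
2. push(b,f)  →  {above(b), above(c), at(c,c), clear(f), marked(b), near(b,c), near(b,f)}
3. bind(b)  →  {above(c), at(c,c), clear(b), clear(f), marked(b), near(b,c), near(b,f)}
4. push(c,c)  →  {above(c), clear(b), clear(c), clear(f), marked(b), marked(c), near(b,c), near(b,f)}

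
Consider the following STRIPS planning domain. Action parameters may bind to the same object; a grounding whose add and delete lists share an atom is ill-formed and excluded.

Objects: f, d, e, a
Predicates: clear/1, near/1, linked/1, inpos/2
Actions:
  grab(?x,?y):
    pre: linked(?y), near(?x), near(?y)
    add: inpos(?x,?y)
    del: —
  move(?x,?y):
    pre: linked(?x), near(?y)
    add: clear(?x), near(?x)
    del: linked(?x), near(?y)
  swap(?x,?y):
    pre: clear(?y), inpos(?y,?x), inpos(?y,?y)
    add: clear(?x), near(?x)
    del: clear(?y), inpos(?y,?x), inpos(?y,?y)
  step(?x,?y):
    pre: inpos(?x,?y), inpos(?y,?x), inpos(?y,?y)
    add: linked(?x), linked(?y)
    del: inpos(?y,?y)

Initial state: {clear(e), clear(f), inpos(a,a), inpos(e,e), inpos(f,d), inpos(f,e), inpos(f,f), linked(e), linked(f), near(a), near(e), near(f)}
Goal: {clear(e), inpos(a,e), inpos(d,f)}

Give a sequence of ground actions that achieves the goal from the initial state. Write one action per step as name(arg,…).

grab(a,e); swap(d,f); grab(d,f)

1. grab(a,e)  →  {clear(e), clear(f), inpos(a,a), inpos(a,e), inpos(e,e), inpos(f,d), inpos(f,e), inpos(f,f), linked(e), linked(f), near(a), near(e), near(f)}
2. swap(d,f)  →  {clear(d), clear(e), inpos(a,a), inpos(a,e), inpos(e,e), inpos(f,e), linked(e), linked(f), near(a), near(d), near(e), near(f)}
3. grab(d,f)  →  {clear(d), clear(e), inpos(a,a), inpos(a,e), inpos(d,f), inpos(e,e), inpos(f,e), linked(e), linked(f), near(a), near(d), near(e), near(f)}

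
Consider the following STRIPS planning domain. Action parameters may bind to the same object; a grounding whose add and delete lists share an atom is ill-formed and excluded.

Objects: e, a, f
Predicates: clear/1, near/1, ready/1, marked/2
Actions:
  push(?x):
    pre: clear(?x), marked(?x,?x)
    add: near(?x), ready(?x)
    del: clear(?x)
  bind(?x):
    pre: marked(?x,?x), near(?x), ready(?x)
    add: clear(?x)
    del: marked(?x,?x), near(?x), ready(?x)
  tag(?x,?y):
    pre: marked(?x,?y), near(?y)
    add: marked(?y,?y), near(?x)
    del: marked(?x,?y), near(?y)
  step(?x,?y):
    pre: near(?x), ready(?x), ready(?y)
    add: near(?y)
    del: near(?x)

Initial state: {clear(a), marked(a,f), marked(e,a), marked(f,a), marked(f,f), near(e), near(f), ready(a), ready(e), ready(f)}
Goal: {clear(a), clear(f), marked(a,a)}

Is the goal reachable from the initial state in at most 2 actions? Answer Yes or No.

1. bind(f)  →  {clear(a), clear(f), marked(a,f), marked(e,a), marked(f,a), near(e), ready(a), ready(e)}
2. step(e,a)  →  {clear(a), clear(f), marked(a,f), marked(e,a), marked(f,a), near(a), ready(a), ready(e)}
3. tag(e,a)  →  {clear(a), clear(f), marked(a,a), marked(a,f), marked(f,a), near(e), ready(a), ready(e)}
optimal plan length = 3; 3 > 2

No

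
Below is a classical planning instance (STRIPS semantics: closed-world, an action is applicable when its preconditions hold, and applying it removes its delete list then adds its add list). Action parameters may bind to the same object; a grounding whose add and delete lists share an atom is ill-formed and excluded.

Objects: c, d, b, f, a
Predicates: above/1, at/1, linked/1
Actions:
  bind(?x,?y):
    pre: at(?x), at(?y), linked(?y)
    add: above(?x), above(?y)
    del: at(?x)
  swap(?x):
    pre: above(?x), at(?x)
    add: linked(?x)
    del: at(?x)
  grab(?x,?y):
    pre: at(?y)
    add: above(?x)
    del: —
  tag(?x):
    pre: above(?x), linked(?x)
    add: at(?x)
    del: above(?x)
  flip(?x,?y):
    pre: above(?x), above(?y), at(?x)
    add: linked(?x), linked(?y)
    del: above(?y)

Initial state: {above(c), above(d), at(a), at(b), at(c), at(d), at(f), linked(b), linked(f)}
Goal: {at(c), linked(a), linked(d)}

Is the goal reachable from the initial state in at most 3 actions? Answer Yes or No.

1. bind(a,b)  →  {above(a), above(b), above(c), above(d), at(b), at(c), at(d), at(f), linked(b), linked(f)}
2. flip(d,a)  →  {above(b), above(c), above(d), at(b), at(c), at(d), at(f), linked(a), linked(b), linked(d), linked(f)}
optimal plan length = 2; 2 ≤ 3

Yes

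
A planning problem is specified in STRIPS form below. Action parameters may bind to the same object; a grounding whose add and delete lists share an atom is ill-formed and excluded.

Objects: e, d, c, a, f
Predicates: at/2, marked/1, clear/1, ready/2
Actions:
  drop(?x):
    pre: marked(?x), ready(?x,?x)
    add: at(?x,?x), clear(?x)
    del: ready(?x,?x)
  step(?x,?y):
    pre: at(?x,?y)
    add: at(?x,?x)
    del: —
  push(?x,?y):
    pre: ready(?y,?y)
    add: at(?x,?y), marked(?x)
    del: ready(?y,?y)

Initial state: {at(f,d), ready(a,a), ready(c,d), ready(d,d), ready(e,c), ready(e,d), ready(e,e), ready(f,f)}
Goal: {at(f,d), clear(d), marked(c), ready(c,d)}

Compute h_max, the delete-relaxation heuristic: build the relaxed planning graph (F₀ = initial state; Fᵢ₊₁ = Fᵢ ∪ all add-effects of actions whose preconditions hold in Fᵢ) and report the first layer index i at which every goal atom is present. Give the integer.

F0 = init (8 atoms)
F1 = F0 ∪ {at(a,a), at(a,d), at(a,e), at(a,f), at(c,a), at(c,d), at(c,e), at(c,f), at(d,a), at(d,d), at(d,e), at(d,f), at(e,a), at(e,d), at(e,e), at(e,f), at(f,a), at(f,e), at(f,f), marked(a), marked(c), marked(d), marked(e), marked(f)}  (32 atoms)
F2 = F1 ∪ {at(c,c), clear(a), clear(d), clear(e), clear(f)}  (37 atoms)
goal ⊆ F2  ⇒  h_max = 2

2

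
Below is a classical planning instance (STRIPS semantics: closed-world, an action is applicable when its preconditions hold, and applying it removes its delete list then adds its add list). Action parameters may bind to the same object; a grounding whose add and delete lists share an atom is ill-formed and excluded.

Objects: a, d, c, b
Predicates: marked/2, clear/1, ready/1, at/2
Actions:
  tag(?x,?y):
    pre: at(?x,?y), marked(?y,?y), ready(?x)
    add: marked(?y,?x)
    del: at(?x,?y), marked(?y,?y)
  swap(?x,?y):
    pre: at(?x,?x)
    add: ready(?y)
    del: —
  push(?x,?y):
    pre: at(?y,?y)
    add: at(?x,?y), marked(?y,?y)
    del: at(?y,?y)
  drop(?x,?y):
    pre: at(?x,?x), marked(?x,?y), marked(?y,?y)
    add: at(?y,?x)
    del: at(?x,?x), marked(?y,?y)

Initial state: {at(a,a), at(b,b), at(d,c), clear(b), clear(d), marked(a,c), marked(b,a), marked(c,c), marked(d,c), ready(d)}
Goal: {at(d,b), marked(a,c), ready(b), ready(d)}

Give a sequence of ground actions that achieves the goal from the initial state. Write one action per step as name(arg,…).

swap(a,b); push(d,b)

1. swap(a,b)  →  {at(a,a), at(b,b), at(d,c), clear(b), clear(d), marked(a,c), marked(b,a), marked(c,c), marked(d,c), ready(b), ready(d)}
2. push(d,b)  →  {at(a,a), at(d,b), at(d,c), clear(b), clear(d), marked(a,c), marked(b,a), marked(b,b), marked(c,c), marked(d,c), ready(b), ready(d)}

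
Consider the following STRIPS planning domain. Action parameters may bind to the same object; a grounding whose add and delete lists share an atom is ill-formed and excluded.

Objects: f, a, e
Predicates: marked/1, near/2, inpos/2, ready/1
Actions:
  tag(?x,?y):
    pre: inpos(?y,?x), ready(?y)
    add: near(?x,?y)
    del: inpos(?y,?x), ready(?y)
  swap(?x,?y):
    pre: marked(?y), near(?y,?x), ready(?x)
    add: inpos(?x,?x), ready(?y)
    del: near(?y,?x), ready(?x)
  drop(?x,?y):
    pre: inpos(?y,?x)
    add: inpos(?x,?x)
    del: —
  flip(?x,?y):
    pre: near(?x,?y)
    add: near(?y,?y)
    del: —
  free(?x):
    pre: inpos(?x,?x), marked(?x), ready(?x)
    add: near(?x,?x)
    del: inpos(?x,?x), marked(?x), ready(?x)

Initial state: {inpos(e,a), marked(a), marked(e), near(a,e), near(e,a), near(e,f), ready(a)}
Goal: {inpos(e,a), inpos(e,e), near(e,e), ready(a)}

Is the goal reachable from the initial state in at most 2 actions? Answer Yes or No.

1. swap(a,e)  →  {inpos(a,a), inpos(e,a), marked(a), marked(e), near(a,e), near(e,f), ready(e)}
2. flip(a,e)  →  {inpos(a,a), inpos(e,a), marked(a), marked(e), near(a,e), near(e,e), near(e,f), ready(e)}
3. swap(e,a)  →  {inpos(a,a), inpos(e,a), inpos(e,e), marked(a), marked(e), near(e,e), near(e,f), ready(a)}
optimal plan length = 3; 3 > 2

No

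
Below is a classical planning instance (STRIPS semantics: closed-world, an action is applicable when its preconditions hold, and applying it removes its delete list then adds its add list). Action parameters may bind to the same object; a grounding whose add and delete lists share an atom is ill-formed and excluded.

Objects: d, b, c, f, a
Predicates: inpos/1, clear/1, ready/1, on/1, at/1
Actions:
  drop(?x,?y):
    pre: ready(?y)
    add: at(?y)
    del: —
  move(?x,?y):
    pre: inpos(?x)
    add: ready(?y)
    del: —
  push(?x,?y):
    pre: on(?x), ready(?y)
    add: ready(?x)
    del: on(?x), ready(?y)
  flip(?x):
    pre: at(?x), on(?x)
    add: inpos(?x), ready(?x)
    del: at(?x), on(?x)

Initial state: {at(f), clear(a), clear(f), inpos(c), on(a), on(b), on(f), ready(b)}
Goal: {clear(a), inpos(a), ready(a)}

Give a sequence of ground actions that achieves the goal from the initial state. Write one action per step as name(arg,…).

1. move(c,a)  →  {at(f), clear(a), clear(f), inpos(c), on(a), on(b), on(f), ready(a), ready(b)}
2. drop(d,a)  →  {at(a), at(f), clear(a), clear(f), inpos(c), on(a), on(b), on(f), ready(a), ready(b)}
3. flip(a)  →  {at(f), clear(a), clear(f), inpos(a), inpos(c), on(b), on(f), ready(a), ready(b)}

move(c,a); drop(d,a); flip(a)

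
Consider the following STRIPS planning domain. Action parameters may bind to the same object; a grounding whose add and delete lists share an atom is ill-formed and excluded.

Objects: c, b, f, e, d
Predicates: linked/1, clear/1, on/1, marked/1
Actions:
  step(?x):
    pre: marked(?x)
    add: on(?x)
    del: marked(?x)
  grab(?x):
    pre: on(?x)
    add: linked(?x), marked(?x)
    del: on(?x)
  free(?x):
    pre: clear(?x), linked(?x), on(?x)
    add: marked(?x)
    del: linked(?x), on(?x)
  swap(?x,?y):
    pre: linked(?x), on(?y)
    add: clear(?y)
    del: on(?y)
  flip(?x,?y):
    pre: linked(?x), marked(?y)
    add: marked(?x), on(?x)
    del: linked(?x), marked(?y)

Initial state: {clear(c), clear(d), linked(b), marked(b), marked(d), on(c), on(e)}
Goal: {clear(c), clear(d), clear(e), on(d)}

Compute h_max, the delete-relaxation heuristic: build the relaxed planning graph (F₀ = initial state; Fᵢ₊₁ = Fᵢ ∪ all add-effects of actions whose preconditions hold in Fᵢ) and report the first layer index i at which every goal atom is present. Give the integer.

F0 = init (7 atoms)
F1 = F0 ∪ {clear(e), linked(c), linked(e), marked(c), marked(e), on(b), on(d)}  (14 atoms)
goal ⊆ F1  ⇒  h_max = 1

1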